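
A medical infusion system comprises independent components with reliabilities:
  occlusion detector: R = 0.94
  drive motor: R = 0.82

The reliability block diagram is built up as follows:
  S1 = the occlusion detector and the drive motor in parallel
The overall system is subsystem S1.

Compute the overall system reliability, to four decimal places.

Parallel (occlusion detector and drive motor): 1 − (1 − 0.940000)(1 − 0.820000) = 0.9892

0.9892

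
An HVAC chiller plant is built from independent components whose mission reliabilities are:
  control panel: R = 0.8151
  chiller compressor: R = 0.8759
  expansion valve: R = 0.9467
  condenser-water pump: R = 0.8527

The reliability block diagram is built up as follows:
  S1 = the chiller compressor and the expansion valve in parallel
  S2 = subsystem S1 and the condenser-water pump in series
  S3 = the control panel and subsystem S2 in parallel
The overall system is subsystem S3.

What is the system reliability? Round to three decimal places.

0.972

Parallel (chiller compressor and expansion valve): 1 − (1 − 0.87590)(1 − 0.94670) = 0.99339
Series ([0.99339] and condenser-water pump): 0.99339 × 0.85270 = 0.84706
Parallel (control panel and [0.84706]): 1 − (1 − 0.81510)(1 − 0.84706) = 0.972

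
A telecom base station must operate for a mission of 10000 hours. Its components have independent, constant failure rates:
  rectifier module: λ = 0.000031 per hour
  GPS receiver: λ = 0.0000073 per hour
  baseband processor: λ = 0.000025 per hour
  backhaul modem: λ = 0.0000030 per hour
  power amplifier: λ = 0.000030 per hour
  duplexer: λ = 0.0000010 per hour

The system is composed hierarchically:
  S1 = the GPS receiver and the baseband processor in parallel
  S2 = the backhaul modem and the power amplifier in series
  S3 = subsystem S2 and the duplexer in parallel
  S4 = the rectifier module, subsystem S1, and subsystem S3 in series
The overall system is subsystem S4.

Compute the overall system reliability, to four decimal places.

0.7200

R(rectifier module) = exp(−0.000031 × 10000) = 0.733447
R(GPS receiver) = exp(−0.0000073 × 10000) = 0.929601
R(baseband processor) = exp(−0.000025 × 10000) = 0.778801
R(backhaul modem) = exp(−0.0000030 × 10000) = 0.970446
R(power amplifier) = exp(−0.000030 × 10000) = 0.740818
R(duplexer) = exp(−0.0000010 × 10000) = 0.990050
Parallel (GPS receiver and baseband processor): 1 − (1 − 0.929601)(1 − 0.778801) = 0.984428
Series (backhaul modem and power amplifier): 0.970446 × 0.740818 = 0.718924
Parallel ([0.718924] and duplexer): 1 − (1 − 0.718924)(1 − 0.990050) = 0.997203
Series (rectifier module, [0.984428], and [0.997203]): 0.733447 × 0.984428 × 0.997203 = 0.7200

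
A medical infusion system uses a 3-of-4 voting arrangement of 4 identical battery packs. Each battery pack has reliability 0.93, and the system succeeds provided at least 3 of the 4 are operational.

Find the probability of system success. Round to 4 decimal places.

0.9733

R = Σ_{i=3}^{4} C(4,i) p^i (1−p)^{4−i} with p = 0.93
C(4,3)·0.93^3·0.07^1 = 0.225220
C(4,4)·0.93^4·0.07^0 = 0.748052
Sum = 0.9733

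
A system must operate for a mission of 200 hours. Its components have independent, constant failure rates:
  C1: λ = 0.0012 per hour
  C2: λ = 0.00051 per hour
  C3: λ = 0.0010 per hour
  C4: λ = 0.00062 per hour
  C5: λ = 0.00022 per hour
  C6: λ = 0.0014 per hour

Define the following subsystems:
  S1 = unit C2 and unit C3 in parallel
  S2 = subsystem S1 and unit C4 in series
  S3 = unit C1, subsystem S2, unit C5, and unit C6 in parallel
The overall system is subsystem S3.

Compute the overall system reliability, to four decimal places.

R(C1) = exp(−0.0012 × 200) = 0.786628
R(C2) = exp(−0.00051 × 200) = 0.903030
R(C3) = exp(−0.0010 × 200) = 0.818731
R(C4) = exp(−0.00062 × 200) = 0.883380
R(C5) = exp(−0.00022 × 200) = 0.956954
R(C6) = exp(−0.0014 × 200) = 0.755784
Parallel (C2 and C3): 1 − (1 − 0.903030)(1 − 0.818731) = 0.982422
Series ([0.982422] and C4): 0.982422 × 0.883380 = 0.867852
Parallel (C1, [0.867852], C5, and C6): 1 − (1 − 0.786628)(1 − 0.867852)(1 − 0.956954)(1 − 0.755784) = 0.9997

0.9997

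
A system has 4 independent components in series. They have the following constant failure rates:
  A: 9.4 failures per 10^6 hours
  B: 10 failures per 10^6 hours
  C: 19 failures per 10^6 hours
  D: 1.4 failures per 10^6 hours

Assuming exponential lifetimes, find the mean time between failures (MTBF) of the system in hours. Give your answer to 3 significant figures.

Series of exponential components: λ_sys = Σ λ_i
λ_sys = 0.0000094 + 0.000010 + 0.000019 + 0.0000014 = 3.9800e-05 /h
MTBF = 1 / λ_sys = 25100 h

25100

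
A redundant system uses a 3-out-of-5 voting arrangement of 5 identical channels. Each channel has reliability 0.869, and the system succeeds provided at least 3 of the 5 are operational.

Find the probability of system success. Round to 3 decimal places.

0.982

R = Σ_{i=3}^{5} C(5,i) p^i (1−p)^{5−i} with p = 0.869
C(5,3)·0.869^3·0.131^2 = 0.11262
C(5,4)·0.869^4·0.131^1 = 0.37353
C(5,5)·0.869^5·0.131^0 = 0.49556
Sum = 0.982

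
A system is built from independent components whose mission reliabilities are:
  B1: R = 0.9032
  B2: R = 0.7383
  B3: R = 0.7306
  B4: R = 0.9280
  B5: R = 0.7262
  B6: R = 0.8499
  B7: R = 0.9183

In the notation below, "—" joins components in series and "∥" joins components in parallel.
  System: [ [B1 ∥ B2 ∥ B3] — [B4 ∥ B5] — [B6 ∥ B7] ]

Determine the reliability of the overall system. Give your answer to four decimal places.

0.9617

Parallel (B1, B2, and B3): 1 − (1 − 0.903200)(1 − 0.738300)(1 − 0.730600) = 0.993175
Parallel (B4 and B5): 1 − (1 − 0.928000)(1 − 0.726200) = 0.980286
Parallel (B6 and B7): 1 − (1 − 0.849900)(1 − 0.918300) = 0.987737
Series ([0.993175], [0.980286], and [0.987737]): 0.993175 × 0.980286 × 0.987737 = 0.9617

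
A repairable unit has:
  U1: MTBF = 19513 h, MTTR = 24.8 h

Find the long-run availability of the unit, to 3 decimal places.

A(U1) = MTBF/(MTBF+MTTR) = 19513/(19513+24.8) = 0.999

0.999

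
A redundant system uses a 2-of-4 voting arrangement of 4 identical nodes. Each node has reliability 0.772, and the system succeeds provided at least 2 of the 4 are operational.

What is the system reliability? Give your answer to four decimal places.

R = Σ_{i=2}^{4} C(4,i) p^i (1−p)^{4−i} with p = 0.772
C(4,2)·0.772^2·0.228^2 = 0.185890
C(4,3)·0.772^3·0.228^1 = 0.419611
C(4,4)·0.772^4·0.228^0 = 0.355197
Sum = 0.9607

0.9607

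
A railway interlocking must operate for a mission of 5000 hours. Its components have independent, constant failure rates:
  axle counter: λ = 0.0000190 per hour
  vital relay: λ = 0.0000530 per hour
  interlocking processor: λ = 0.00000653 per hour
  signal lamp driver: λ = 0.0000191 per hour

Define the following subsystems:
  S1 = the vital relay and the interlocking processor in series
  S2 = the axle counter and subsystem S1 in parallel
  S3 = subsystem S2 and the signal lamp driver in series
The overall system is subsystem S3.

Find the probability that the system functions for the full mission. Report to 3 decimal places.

R(axle counter) = exp(−0.0000190 × 5000) = 0.90937
R(vital relay) = exp(−0.0000530 × 5000) = 0.76721
R(interlocking processor) = exp(−0.00000653 × 5000) = 0.96788
R(signal lamp driver) = exp(−0.0000191 × 5000) = 0.90892
Series (vital relay and interlocking processor): 0.76721 × 0.96788 = 0.74257
Parallel (axle counter and [0.74257]): 1 − (1 − 0.90937)(1 − 0.74257) = 0.97667
Series ([0.97667] and signal lamp driver): 0.97667 × 0.90892 = 0.888

0.888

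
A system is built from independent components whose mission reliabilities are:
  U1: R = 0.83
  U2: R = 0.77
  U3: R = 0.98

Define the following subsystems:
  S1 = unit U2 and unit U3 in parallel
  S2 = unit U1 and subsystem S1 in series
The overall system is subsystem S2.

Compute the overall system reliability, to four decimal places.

0.8262

Parallel (U2 and U3): 1 − (1 − 0.770000)(1 − 0.980000) = 0.995400
Series (U1 and [0.995400]): 0.830000 × 0.995400 = 0.8262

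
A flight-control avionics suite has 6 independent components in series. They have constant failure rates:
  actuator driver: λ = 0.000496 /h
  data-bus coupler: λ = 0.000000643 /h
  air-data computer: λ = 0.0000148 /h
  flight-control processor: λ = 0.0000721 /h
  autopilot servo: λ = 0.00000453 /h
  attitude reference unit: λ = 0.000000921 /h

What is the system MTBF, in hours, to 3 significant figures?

Series of exponential components: λ_sys = Σ λ_i
λ_sys = 0.000496 + 0.000000643 + 0.0000148 + 0.0000721 + 0.00000453 + 0.000000921 = 5.8899e-04 /h
MTBF = 1 / λ_sys = 1700 h

1700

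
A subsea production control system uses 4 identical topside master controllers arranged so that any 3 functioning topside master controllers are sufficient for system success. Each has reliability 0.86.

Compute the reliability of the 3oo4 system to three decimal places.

R = Σ_{i=3}^{4} C(4,i) p^i (1−p)^{4−i} with p = 0.86
C(4,3)·0.86^3·0.14^1 = 0.35619
C(4,4)·0.86^4·0.14^0 = 0.54701
Sum = 0.903

0.903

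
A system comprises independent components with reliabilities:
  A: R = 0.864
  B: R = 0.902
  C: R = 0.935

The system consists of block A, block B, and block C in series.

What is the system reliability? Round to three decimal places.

0.729

Series (A, B, and C): 0.86400 × 0.90200 × 0.93500 = 0.729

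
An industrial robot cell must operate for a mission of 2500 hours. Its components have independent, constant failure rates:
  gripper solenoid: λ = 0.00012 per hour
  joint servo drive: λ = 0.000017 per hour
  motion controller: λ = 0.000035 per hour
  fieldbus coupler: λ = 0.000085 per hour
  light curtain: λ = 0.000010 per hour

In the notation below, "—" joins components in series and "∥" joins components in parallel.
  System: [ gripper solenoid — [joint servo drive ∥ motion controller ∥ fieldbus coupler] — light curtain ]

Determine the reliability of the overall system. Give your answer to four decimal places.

0.7220

R(gripper solenoid) = exp(−0.00012 × 2500) = 0.740818
R(joint servo drive) = exp(−0.000017 × 2500) = 0.958390
R(motion controller) = exp(−0.000035 × 2500) = 0.916219
R(fieldbus coupler) = exp(−0.000085 × 2500) = 0.808560
R(light curtain) = exp(−0.000010 × 2500) = 0.975310
Parallel (joint servo drive, motion controller, and fieldbus coupler): 1 − (1 − 0.958390)(1 − 0.916219)(1 − 0.808560) = 0.999333
Series (gripper solenoid, [0.999333], and light curtain): 0.740818 × 0.999333 × 0.975310 = 0.7220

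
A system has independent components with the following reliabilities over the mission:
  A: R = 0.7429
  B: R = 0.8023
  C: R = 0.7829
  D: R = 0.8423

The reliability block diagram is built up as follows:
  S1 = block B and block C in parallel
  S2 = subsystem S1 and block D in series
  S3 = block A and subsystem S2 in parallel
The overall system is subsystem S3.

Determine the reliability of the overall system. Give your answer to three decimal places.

0.950

Parallel (B and C): 1 − (1 − 0.80230)(1 − 0.78290) = 0.95708
Series ([0.95708] and D): 0.95708 × 0.84230 = 0.80615
Parallel (A and [0.80615]): 1 − (1 − 0.74290)(1 − 0.80615) = 0.950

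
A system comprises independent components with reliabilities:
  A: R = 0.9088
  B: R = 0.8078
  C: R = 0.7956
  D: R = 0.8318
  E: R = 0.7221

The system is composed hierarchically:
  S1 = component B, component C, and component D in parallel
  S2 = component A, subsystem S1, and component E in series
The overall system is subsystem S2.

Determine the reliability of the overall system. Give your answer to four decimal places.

0.6519

Parallel (B, C, and D): 1 − (1 − 0.807800)(1 − 0.795600)(1 − 0.831800) = 0.993392
Series (A, [0.993392], and E): 0.908800 × 0.993392 × 0.722100 = 0.6519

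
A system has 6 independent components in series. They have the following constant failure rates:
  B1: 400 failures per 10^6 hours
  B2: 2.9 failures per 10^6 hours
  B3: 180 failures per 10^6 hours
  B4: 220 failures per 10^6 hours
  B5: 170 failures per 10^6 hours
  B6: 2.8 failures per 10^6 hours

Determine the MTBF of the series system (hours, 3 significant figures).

1020

Series of exponential components: λ_sys = Σ λ_i
λ_sys = 0.00040 + 0.0000029 + 0.00018 + 0.00022 + 0.00017 + 0.0000028 = 9.7570e-04 /h
MTBF = 1 / λ_sys = 1020 h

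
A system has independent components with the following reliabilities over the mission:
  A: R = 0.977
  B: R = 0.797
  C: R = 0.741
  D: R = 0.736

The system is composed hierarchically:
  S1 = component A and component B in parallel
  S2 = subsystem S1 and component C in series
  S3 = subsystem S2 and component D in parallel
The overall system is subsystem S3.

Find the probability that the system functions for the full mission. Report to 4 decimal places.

Parallel (A and B): 1 − (1 − 0.977000)(1 − 0.797000) = 0.995331
Series ([0.995331] and C): 0.995331 × 0.741000 = 0.737540
Parallel ([0.737540] and D): 1 − (1 − 0.737540)(1 − 0.736000) = 0.9307

0.9307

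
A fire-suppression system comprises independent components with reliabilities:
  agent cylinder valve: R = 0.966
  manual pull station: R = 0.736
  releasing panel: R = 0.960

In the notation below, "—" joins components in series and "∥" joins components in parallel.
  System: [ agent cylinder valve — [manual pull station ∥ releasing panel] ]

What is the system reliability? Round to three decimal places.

0.956

Parallel (manual pull station and releasing panel): 1 − (1 − 0.73600)(1 − 0.96000) = 0.98944
Series (agent cylinder valve and [0.98944]): 0.96600 × 0.98944 = 0.956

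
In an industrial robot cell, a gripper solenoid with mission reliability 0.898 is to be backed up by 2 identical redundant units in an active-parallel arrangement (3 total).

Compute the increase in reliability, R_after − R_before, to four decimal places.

R_before = 0.898
R_after = 1 − (1 − 0.898)^3 = 0.9989
ΔR = 0.9989 − 0.898 = 0.1009

0.1009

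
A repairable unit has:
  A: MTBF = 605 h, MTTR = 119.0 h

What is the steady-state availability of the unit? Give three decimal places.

0.836

A(A) = MTBF/(MTBF+MTTR) = 605/(605+119.0) = 0.836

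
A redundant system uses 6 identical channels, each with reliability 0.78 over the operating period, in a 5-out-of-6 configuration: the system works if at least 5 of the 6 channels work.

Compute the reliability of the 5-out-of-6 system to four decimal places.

0.6063

R = Σ_{i=5}^{6} C(6,i) p^i (1−p)^{6−i} with p = 0.78
C(6,5)·0.78^5·0.22^1 = 0.381107
C(6,6)·0.78^6·0.22^0 = 0.225200
Sum = 0.6063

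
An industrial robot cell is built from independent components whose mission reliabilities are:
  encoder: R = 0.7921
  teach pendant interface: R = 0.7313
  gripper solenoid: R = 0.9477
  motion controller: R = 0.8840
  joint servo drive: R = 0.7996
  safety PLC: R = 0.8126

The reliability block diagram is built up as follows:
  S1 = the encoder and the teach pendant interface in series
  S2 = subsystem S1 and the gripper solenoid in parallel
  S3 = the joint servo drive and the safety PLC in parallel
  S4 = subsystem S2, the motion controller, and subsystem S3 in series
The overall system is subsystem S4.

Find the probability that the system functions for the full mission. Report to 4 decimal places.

0.8321

Series (encoder and teach pendant interface): 0.792100 × 0.731300 = 0.579263
Parallel ([0.579263] and gripper solenoid): 1 − (1 − 0.579263)(1 − 0.947700) = 0.977995
Parallel (joint servo drive and safety PLC): 1 − (1 − 0.799600)(1 − 0.812600) = 0.962445
Series ([0.977995], motion controller, and [0.962445]): 0.977995 × 0.884000 × 0.962445 = 0.8321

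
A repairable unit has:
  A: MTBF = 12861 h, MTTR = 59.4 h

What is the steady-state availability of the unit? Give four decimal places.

A(A) = MTBF/(MTBF+MTTR) = 12861/(12861+59.4) = 0.9954

0.9954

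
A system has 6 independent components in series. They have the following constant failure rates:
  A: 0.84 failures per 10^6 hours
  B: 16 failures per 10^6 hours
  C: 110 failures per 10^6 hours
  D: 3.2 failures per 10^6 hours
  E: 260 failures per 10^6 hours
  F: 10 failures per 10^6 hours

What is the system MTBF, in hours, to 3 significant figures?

Series of exponential components: λ_sys = Σ λ_i
λ_sys = 0.00000084 + 0.000016 + 0.00011 + 0.0000032 + 0.00026 + 0.000010 = 4.0004e-04 /h
MTBF = 1 / λ_sys = 2500 h

2500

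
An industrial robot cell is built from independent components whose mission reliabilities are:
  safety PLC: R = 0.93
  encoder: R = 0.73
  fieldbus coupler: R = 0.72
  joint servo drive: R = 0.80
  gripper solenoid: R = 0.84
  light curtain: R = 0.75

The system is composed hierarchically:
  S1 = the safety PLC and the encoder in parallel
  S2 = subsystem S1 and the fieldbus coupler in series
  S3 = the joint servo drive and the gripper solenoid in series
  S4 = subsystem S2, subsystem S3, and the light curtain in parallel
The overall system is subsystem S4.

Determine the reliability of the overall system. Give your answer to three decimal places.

Parallel (safety PLC and encoder): 1 − (1 − 0.93000)(1 − 0.73000) = 0.98110
Series ([0.98110] and fieldbus coupler): 0.98110 × 0.72000 = 0.70639
Series (joint servo drive and gripper solenoid): 0.80000 × 0.84000 = 0.67200
Parallel ([0.70639], [0.67200], and light curtain): 1 − (1 − 0.70639)(1 − 0.67200)(1 − 0.75000) = 0.976

0.976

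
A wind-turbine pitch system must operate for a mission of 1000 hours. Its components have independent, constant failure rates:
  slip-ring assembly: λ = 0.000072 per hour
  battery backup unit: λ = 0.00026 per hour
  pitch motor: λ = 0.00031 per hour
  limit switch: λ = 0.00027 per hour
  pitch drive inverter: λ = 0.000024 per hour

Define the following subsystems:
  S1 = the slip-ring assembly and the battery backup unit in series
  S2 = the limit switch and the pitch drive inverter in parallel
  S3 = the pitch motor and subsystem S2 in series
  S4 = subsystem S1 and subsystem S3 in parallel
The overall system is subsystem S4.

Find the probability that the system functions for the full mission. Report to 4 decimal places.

0.9235

R(slip-ring assembly) = exp(−0.000072 × 1000) = 0.930531
R(battery backup unit) = exp(−0.00026 × 1000) = 0.771052
R(pitch motor) = exp(−0.00031 × 1000) = 0.733447
R(limit switch) = exp(−0.00027 × 1000) = 0.763379
R(pitch drive inverter) = exp(−0.000024 × 1000) = 0.976286
Series (slip-ring assembly and battery backup unit): 0.930531 × 0.771052 = 0.717488
Parallel (limit switch and pitch drive inverter): 1 − (1 − 0.763379)(1 − 0.976286) = 0.994389
Series (pitch motor and [0.994389]): 0.733447 × 0.994389 = 0.729332
Parallel ([0.717488] and [0.729332]): 1 − (1 − 0.717488)(1 − 0.729332) = 0.9235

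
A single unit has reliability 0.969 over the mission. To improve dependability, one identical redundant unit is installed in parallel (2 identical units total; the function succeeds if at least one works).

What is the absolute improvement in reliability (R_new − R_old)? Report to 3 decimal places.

R_before = 0.969
R_after = 1 − (1 − 0.969)^2 = 0.999
ΔR = 0.999 − 0.969 = 0.030

0.030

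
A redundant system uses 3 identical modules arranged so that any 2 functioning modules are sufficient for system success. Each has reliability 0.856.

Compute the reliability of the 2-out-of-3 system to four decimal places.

R = Σ_{i=2}^{3} C(3,i) p^i (1−p)^{3−i} with p = 0.856
C(3,2)·0.856^2·0.144^1 = 0.316542
C(3,3)·0.856^3·0.144^0 = 0.627222
Sum = 0.9438

0.9438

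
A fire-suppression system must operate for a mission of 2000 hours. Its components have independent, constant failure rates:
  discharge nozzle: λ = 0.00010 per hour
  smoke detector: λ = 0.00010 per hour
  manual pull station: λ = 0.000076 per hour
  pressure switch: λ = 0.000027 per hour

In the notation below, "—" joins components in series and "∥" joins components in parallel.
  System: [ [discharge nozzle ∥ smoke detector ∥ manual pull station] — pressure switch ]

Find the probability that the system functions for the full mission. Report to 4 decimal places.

R(discharge nozzle) = exp(−0.00010 × 2000) = 0.818731
R(smoke detector) = exp(−0.00010 × 2000) = 0.818731
R(manual pull station) = exp(−0.000076 × 2000) = 0.858988
R(pressure switch) = exp(−0.000027 × 2000) = 0.947432
Parallel (discharge nozzle, smoke detector, and manual pull station): 1 − (1 − 0.818731)(1 − 0.818731)(1 − 0.858988) = 0.995367
Series ([0.995367] and pressure switch): 0.995367 × 0.947432 = 0.9430

0.9430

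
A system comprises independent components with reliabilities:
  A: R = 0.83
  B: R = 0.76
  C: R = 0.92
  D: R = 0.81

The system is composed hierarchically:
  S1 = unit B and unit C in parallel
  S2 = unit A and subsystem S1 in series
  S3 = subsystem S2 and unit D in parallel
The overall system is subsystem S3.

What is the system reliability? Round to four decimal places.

Parallel (B and C): 1 − (1 − 0.760000)(1 − 0.920000) = 0.980800
Series (A and [0.980800]): 0.830000 × 0.980800 = 0.814064
Parallel ([0.814064] and D): 1 − (1 − 0.814064)(1 − 0.810000) = 0.9647

0.9647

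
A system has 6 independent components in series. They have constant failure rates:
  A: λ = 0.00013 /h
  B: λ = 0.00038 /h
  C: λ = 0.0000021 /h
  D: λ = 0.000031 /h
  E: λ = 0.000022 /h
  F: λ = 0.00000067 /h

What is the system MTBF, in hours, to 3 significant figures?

1770

Series of exponential components: λ_sys = Σ λ_i
λ_sys = 0.00013 + 0.00038 + 0.0000021 + 0.000031 + 0.000022 + 0.00000067 = 5.6577e-04 /h
MTBF = 1 / λ_sys = 1770 h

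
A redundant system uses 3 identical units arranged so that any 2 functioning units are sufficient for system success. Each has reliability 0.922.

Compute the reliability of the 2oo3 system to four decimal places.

0.9827

R = Σ_{i=2}^{3} C(3,i) p^i (1−p)^{3−i} with p = 0.922
C(3,2)·0.922^2·0.078^1 = 0.198920
C(3,3)·0.922^3·0.078^0 = 0.783777
Sum = 0.9827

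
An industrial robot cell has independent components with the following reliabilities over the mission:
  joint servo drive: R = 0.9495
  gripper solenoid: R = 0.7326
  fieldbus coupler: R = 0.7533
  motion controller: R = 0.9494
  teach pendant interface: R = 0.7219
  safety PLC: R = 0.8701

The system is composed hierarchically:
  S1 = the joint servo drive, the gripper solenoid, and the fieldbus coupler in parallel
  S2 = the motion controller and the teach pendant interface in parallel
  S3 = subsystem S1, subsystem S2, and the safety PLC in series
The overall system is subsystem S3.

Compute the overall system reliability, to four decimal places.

0.8550

Parallel (joint servo drive, gripper solenoid, and fieldbus coupler): 1 − (1 − 0.949500)(1 − 0.732600)(1 − 0.753300) = 0.996669
Parallel (motion controller and teach pendant interface): 1 − (1 − 0.949400)(1 − 0.721900) = 0.985928
Series ([0.996669], [0.985928], and safety PLC): 0.996669 × 0.985928 × 0.870100 = 0.8550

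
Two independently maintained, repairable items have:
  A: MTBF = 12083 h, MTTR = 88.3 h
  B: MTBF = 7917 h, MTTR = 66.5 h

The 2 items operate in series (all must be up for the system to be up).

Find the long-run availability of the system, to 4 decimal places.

A(A) = MTBF/(MTBF+MTTR) = 12083/(12083+88.3) = 0.992745
A(B) = MTBF/(MTBF+MTTR) = 7917/(7917+66.5) = 0.991670
Series availability: 0.992745 × 0.991670 = 0.9845

0.9845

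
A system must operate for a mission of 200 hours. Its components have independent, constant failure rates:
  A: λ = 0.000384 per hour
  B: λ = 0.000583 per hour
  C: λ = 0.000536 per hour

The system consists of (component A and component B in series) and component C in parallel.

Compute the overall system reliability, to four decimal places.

R(A) = exp(−0.000384 × 200) = 0.926075
R(B) = exp(−0.000583 × 200) = 0.889941
R(C) = exp(−0.000536 × 200) = 0.898346
Series (A and B): 0.926075 × 0.889941 = 0.824152
Parallel ([0.824152] and C): 1 − (1 − 0.824152)(1 − 0.898346) = 0.9821

0.9821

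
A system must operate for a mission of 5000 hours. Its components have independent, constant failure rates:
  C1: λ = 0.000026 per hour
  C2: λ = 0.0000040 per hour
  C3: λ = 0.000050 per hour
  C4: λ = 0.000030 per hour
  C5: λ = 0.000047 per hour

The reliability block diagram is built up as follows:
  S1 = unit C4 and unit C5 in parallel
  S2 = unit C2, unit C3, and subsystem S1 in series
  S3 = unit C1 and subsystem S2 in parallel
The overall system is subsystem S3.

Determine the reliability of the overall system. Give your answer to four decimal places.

R(C1) = exp(−0.000026 × 5000) = 0.878095
R(C2) = exp(−0.0000040 × 5000) = 0.980199
R(C3) = exp(−0.000050 × 5000) = 0.778801
R(C4) = exp(−0.000030 × 5000) = 0.860708
R(C5) = exp(−0.000047 × 5000) = 0.790571
Parallel (C4 and C5): 1 − (1 − 0.860708)(1 − 0.790571) = 0.970828
Series (C2, C3, and [0.970828]): 0.980199 × 0.778801 × 0.970828 = 0.741111
Parallel (C1 and [0.741111]): 1 − (1 − 0.878095)(1 − 0.741111) = 0.9684

0.9684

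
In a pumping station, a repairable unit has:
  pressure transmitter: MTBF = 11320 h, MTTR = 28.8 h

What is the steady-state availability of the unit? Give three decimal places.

A(pressure transmitter) = MTBF/(MTBF+MTTR) = 11320/(11320+28.8) = 0.997

0.997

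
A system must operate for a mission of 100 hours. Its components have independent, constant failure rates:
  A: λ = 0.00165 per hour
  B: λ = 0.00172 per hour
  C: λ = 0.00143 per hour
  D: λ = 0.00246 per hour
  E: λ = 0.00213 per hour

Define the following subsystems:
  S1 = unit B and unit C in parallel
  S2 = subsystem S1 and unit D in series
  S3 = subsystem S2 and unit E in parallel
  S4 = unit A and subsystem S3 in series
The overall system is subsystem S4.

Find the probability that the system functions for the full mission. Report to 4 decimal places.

R(A) = exp(−0.00165 × 100) = 0.847894
R(B) = exp(−0.00172 × 100) = 0.841979
R(C) = exp(−0.00143 × 100) = 0.866754
R(D) = exp(−0.00246 × 100) = 0.781922
R(E) = exp(−0.00213 × 100) = 0.808156
Parallel (B and C): 1 − (1 − 0.841979)(1 − 0.866754) = 0.978944
Series ([0.978944] and D): 0.978944 × 0.781922 = 0.765458
Parallel ([0.765458] and E): 1 − (1 − 0.765458)(1 − 0.808156) = 0.955005
Series (A and [0.955005]): 0.847894 × 0.955005 = 0.8097

0.8097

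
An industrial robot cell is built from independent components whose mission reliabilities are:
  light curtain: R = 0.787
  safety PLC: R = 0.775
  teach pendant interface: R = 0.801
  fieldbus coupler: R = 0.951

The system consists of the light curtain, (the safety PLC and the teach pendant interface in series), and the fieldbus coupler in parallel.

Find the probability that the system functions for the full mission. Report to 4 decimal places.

0.9960

Series (safety PLC and teach pendant interface): 0.775000 × 0.801000 = 0.620775
Parallel (light curtain, [0.620775], and fieldbus coupler): 1 − (1 − 0.787000)(1 − 0.620775)(1 − 0.951000) = 0.9960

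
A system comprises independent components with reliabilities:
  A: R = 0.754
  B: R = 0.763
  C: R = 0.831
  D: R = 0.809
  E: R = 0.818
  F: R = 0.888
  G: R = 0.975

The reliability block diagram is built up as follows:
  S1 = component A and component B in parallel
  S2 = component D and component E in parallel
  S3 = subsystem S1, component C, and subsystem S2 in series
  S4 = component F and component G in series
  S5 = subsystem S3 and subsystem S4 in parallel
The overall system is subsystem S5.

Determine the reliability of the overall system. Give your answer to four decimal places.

Parallel (A and B): 1 − (1 − 0.754000)(1 − 0.763000) = 0.941698
Parallel (D and E): 1 − (1 − 0.809000)(1 − 0.818000) = 0.965238
Series ([0.941698], C, and [0.965238]): 0.941698 × 0.831000 × 0.965238 = 0.755348
Series (F and G): 0.888000 × 0.975000 = 0.865800
Parallel ([0.755348] and [0.865800]): 1 − (1 − 0.755348)(1 − 0.865800) = 0.9672

0.9672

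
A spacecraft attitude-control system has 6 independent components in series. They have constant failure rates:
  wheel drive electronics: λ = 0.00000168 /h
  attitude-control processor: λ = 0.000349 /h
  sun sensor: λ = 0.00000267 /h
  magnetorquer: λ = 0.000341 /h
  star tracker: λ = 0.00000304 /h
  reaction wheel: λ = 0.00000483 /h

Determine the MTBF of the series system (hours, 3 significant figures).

Series of exponential components: λ_sys = Σ λ_i
λ_sys = 0.00000168 + 0.000349 + 0.00000267 + 0.000341 + 0.00000304 + 0.00000483 = 7.0222e-04 /h
MTBF = 1 / λ_sys = 1420 h

1420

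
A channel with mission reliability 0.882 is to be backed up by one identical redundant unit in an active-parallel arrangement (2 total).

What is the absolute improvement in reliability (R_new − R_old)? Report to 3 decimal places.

0.104

R_before = 0.882
R_after = 1 − (1 − 0.882)^2 = 0.986
ΔR = 0.986 − 0.882 = 0.104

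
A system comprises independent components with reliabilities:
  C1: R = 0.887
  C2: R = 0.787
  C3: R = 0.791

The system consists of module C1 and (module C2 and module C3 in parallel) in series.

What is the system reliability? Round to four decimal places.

0.8475

Parallel (C2 and C3): 1 − (1 − 0.787000)(1 − 0.791000) = 0.955483
Series (C1 and [0.955483]): 0.887000 × 0.955483 = 0.8475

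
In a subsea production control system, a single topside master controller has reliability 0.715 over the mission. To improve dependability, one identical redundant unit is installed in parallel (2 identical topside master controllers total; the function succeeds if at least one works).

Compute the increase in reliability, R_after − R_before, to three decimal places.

0.204

R_before = 0.715
R_after = 1 − (1 − 0.715)^2 = 0.919
ΔR = 0.919 − 0.715 = 0.204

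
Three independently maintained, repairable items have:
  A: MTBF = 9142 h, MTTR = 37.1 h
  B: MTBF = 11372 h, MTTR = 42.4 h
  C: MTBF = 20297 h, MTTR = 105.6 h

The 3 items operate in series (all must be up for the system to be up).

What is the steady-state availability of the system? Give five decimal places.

A(A) = MTBF/(MTBF+MTTR) = 9142/(9142+37.1) = 0.995958
A(B) = MTBF/(MTBF+MTTR) = 11372/(11372+42.4) = 0.996285
A(C) = MTBF/(MTBF+MTTR) = 20297/(20297+105.6) = 0.994824
Series availability: 0.995958 × 0.996285 × 0.994824 = 0.98712

0.98712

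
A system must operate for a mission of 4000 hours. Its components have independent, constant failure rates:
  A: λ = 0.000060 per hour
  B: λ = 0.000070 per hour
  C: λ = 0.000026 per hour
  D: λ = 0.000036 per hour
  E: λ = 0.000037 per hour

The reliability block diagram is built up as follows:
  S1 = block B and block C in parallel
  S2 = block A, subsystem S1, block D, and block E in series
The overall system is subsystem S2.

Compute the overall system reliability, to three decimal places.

0.573

R(A) = exp(−0.000060 × 4000) = 0.78663
R(B) = exp(−0.000070 × 4000) = 0.75578
R(C) = exp(−0.000026 × 4000) = 0.90123
R(D) = exp(−0.000036 × 4000) = 0.86589
R(E) = exp(−0.000037 × 4000) = 0.86243
Parallel (B and C): 1 − (1 − 0.75578)(1 − 0.90123) = 0.97588
Series (A, [0.97588], D, and E): 0.78663 × 0.97588 × 0.86589 × 0.86243 = 0.573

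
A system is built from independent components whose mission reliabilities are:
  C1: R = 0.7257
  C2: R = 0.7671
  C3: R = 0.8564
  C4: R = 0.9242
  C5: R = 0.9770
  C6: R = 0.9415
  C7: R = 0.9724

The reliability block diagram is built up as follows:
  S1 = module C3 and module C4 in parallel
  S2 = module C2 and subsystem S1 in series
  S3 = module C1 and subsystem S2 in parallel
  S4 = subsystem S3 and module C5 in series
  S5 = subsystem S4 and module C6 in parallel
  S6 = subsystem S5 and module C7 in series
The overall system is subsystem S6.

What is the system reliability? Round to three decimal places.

0.967

Parallel (C3 and C4): 1 − (1 − 0.85640)(1 − 0.92420) = 0.98912
Series (C2 and [0.98912]): 0.76710 × 0.98912 = 0.75875
Parallel (C1 and [0.75875]): 1 − (1 − 0.72570)(1 − 0.75875) = 0.93383
Series ([0.93383] and C5): 0.93383 × 0.97700 = 0.91235
Parallel ([0.91235] and C6): 1 − (1 − 0.91235)(1 − 0.94150) = 0.99487
Series ([0.99487] and C7): 0.99487 × 0.97240 = 0.967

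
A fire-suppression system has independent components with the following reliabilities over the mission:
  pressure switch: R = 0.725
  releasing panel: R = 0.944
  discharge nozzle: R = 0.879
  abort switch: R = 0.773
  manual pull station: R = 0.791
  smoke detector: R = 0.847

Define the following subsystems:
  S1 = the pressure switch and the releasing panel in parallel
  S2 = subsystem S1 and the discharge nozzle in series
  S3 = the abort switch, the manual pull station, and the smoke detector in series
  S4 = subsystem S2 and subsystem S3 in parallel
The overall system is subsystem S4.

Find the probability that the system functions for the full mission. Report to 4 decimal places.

0.9351

Parallel (pressure switch and releasing panel): 1 − (1 − 0.725000)(1 − 0.944000) = 0.984600
Series ([0.984600] and discharge nozzle): 0.984600 × 0.879000 = 0.865463
Series (abort switch, manual pull station, and smoke detector): 0.773000 × 0.791000 × 0.847000 = 0.517892
Parallel ([0.865463] and [0.517892]): 1 − (1 − 0.865463)(1 − 0.517892) = 0.9351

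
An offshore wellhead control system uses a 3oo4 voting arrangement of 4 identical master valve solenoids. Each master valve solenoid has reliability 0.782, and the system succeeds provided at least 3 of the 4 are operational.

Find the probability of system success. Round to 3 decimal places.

R = Σ_{i=3}^{4} C(4,i) p^i (1−p)^{4−i} with p = 0.782
C(4,3)·0.782^3·0.218^1 = 0.41700
C(4,4)·0.782^4·0.218^0 = 0.37396
Sum = 0.791

0.791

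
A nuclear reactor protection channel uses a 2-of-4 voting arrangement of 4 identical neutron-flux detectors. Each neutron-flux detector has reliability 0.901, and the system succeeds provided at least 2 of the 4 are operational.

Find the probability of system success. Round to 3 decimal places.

0.996

R = Σ_{i=2}^{4} C(4,i) p^i (1−p)^{4−i} with p = 0.901
C(4,2)·0.901^2·0.099^2 = 0.04774
C(4,3)·0.901^3·0.099^1 = 0.28965
C(4,4)·0.901^4·0.099^0 = 0.65902
Sum = 0.996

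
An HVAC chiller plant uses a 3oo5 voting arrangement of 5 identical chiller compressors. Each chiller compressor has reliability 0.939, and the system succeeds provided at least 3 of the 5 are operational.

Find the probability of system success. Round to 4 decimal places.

R = Σ_{i=3}^{5} C(5,i) p^i (1−p)^{5−i} with p = 0.939
C(5,3)·0.939^3·0.061^2 = 0.030807
C(5,4)·0.939^4·0.061^1 = 0.237117
C(5,5)·0.939^5·0.061^0 = 0.730009
Sum = 0.9979

0.9979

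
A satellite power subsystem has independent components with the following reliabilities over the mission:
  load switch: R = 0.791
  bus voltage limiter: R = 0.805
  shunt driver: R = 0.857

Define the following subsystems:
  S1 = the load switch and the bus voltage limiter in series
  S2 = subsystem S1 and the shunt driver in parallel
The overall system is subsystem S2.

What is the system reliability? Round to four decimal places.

Series (load switch and bus voltage limiter): 0.791000 × 0.805000 = 0.636755
Parallel ([0.636755] and shunt driver): 1 − (1 − 0.636755)(1 − 0.857000) = 0.9481

0.9481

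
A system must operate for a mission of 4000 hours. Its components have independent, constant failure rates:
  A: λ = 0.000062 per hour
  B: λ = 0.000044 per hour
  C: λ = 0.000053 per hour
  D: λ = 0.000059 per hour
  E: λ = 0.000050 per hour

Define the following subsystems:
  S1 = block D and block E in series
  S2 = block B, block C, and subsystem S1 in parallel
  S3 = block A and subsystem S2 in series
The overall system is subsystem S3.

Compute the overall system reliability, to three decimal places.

R(A) = exp(−0.000062 × 4000) = 0.78036
R(B) = exp(−0.000044 × 4000) = 0.83862
R(C) = exp(−0.000053 × 4000) = 0.80896
R(D) = exp(−0.000059 × 4000) = 0.78978
R(E) = exp(−0.000050 × 4000) = 0.81873
Series (D and E): 0.78978 × 0.81873 = 0.64662
Parallel (B, C, and [0.64662]): 1 − (1 − 0.83862)(1 − 0.80896)(1 − 0.64662) = 0.98911
Series (A and [0.98911]): 0.78036 × 0.98911 = 0.772

0.772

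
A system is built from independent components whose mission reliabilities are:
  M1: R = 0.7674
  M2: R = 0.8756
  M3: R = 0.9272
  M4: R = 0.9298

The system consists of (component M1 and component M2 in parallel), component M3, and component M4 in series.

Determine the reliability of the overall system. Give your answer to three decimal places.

Parallel (M1 and M2): 1 − (1 − 0.76740)(1 − 0.87560) = 0.97106
Series ([0.97106], M3, and M4): 0.97106 × 0.92720 × 0.92980 = 0.837

0.837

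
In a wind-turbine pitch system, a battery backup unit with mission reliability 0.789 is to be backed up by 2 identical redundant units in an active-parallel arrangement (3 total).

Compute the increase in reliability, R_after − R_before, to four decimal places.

0.2016

R_before = 0.789
R_after = 1 − (1 − 0.789)^3 = 0.9906
ΔR = 0.9906 − 0.789 = 0.2016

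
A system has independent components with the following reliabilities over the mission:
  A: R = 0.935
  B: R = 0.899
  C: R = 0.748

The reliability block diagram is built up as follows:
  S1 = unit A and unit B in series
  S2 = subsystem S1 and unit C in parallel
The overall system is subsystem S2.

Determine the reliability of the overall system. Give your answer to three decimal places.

0.960

Series (A and B): 0.93500 × 0.89900 = 0.84057
Parallel ([0.84057] and C): 1 − (1 − 0.84057)(1 − 0.74800) = 0.960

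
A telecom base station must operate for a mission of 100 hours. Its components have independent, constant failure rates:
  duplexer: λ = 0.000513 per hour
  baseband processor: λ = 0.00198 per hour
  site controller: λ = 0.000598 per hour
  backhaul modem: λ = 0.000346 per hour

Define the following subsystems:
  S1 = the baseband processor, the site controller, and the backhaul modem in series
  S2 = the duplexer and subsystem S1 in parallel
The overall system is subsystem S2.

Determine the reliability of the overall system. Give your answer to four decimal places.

0.9873

R(duplexer) = exp(−0.000513 × 100) = 0.949994
R(baseband processor) = exp(−0.00198 × 100) = 0.820370
R(site controller) = exp(−0.000598 × 100) = 0.941953
R(backhaul modem) = exp(−0.000346 × 100) = 0.965992
Series (baseband processor, site controller, and backhaul modem): 0.820370 × 0.941953 × 0.965992 = 0.746470
Parallel (duplexer and [0.746470]): 1 − (1 − 0.949994)(1 − 0.746470) = 0.9873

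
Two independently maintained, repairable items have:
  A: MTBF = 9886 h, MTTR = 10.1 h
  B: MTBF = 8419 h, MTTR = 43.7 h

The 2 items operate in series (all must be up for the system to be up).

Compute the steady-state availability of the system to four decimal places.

0.9938

A(A) = MTBF/(MTBF+MTTR) = 9886/(9886+10.1) = 0.998979
A(B) = MTBF/(MTBF+MTTR) = 8419/(8419+43.7) = 0.994836
Series availability: 0.998979 × 0.994836 = 0.9938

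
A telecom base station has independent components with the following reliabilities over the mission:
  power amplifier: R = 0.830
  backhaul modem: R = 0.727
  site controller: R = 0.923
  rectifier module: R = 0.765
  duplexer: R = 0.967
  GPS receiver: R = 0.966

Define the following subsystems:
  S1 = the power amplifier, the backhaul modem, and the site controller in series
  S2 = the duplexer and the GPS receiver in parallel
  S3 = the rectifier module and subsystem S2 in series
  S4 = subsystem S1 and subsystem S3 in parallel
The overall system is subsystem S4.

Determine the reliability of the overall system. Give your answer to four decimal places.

0.8955

Series (power amplifier, backhaul modem, and site controller): 0.830000 × 0.727000 × 0.923000 = 0.556947
Parallel (duplexer and GPS receiver): 1 − (1 − 0.967000)(1 − 0.966000) = 0.998878
Series (rectifier module and [0.998878]): 0.765000 × 0.998878 = 0.764142
Parallel ([0.556947] and [0.764142]): 1 − (1 − 0.556947)(1 − 0.764142) = 0.8955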